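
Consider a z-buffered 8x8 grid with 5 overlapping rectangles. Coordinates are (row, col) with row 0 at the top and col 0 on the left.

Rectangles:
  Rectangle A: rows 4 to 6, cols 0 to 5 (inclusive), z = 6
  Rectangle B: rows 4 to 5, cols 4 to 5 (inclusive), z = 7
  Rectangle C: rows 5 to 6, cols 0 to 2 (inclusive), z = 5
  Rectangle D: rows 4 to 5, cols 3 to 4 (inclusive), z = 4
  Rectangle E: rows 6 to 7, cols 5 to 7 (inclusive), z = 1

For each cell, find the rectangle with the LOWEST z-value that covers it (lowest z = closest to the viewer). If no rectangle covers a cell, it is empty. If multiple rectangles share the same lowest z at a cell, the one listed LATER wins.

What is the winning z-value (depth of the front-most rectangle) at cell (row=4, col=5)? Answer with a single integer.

Check cell (4,5):
  A: rows 4-6 cols 0-5 z=6 -> covers; best now A (z=6)
  B: rows 4-5 cols 4-5 z=7 -> covers; best now A (z=6)
  C: rows 5-6 cols 0-2 -> outside (row miss)
  D: rows 4-5 cols 3-4 -> outside (col miss)
  E: rows 6-7 cols 5-7 -> outside (row miss)
Winner: A at z=6

Answer: 6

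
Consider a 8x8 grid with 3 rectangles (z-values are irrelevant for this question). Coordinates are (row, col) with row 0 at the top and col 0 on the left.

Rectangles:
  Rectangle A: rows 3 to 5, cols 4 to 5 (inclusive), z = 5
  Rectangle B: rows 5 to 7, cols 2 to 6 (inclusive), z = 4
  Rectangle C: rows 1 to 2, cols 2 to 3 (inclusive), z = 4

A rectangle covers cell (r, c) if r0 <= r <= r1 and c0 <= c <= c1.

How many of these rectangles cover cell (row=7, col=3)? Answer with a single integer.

Answer: 1

Derivation:
Check cell (7,3):
  A: rows 3-5 cols 4-5 -> outside (row miss)
  B: rows 5-7 cols 2-6 -> covers
  C: rows 1-2 cols 2-3 -> outside (row miss)
Count covering = 1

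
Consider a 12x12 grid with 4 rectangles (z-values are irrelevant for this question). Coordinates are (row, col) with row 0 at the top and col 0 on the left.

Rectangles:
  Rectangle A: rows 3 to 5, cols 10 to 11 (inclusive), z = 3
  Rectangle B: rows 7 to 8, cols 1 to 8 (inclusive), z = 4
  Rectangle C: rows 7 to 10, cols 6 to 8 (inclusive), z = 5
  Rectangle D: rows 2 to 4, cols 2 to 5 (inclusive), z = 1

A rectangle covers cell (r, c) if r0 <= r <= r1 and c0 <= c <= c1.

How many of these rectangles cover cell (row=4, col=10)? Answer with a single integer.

Check cell (4,10):
  A: rows 3-5 cols 10-11 -> covers
  B: rows 7-8 cols 1-8 -> outside (row miss)
  C: rows 7-10 cols 6-8 -> outside (row miss)
  D: rows 2-4 cols 2-5 -> outside (col miss)
Count covering = 1

Answer: 1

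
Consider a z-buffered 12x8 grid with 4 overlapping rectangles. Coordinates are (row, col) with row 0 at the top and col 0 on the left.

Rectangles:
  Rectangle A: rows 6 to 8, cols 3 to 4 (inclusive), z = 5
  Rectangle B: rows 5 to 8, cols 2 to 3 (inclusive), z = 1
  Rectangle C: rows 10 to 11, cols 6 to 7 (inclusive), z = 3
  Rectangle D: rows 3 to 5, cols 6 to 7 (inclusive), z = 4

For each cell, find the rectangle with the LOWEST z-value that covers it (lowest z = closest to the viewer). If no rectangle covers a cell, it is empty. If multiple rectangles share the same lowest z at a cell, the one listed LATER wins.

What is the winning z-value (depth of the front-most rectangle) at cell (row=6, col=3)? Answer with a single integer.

Check cell (6,3):
  A: rows 6-8 cols 3-4 z=5 -> covers; best now A (z=5)
  B: rows 5-8 cols 2-3 z=1 -> covers; best now B (z=1)
  C: rows 10-11 cols 6-7 -> outside (row miss)
  D: rows 3-5 cols 6-7 -> outside (row miss)
Winner: B at z=1

Answer: 1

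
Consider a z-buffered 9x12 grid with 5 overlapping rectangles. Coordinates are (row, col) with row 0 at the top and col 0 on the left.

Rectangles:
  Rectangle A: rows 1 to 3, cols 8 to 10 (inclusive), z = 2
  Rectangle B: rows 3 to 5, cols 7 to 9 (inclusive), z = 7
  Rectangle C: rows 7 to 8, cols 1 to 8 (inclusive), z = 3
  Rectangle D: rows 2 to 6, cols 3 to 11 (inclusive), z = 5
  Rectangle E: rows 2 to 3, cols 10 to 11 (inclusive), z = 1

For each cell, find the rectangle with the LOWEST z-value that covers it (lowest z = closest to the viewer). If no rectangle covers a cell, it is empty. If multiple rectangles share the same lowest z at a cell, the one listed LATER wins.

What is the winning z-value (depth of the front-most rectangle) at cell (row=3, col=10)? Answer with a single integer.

Check cell (3,10):
  A: rows 1-3 cols 8-10 z=2 -> covers; best now A (z=2)
  B: rows 3-5 cols 7-9 -> outside (col miss)
  C: rows 7-8 cols 1-8 -> outside (row miss)
  D: rows 2-6 cols 3-11 z=5 -> covers; best now A (z=2)
  E: rows 2-3 cols 10-11 z=1 -> covers; best now E (z=1)
Winner: E at z=1

Answer: 1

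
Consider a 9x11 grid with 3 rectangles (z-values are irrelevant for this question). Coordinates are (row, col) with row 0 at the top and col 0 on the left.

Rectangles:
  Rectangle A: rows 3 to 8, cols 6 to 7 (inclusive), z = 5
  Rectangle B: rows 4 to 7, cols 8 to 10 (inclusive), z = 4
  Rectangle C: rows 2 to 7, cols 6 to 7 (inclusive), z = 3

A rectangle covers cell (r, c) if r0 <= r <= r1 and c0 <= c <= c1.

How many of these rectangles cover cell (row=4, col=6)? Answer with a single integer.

Check cell (4,6):
  A: rows 3-8 cols 6-7 -> covers
  B: rows 4-7 cols 8-10 -> outside (col miss)
  C: rows 2-7 cols 6-7 -> covers
Count covering = 2

Answer: 2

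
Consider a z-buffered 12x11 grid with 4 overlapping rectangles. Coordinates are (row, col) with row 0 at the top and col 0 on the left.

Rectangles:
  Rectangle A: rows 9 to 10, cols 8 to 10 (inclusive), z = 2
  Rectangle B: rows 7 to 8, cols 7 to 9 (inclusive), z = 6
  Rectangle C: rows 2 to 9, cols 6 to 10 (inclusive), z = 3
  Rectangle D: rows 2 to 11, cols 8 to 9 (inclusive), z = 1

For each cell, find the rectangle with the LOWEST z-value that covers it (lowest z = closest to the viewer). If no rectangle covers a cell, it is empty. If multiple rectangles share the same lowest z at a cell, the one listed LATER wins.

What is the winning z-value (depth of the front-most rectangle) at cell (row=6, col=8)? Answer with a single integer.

Answer: 1

Derivation:
Check cell (6,8):
  A: rows 9-10 cols 8-10 -> outside (row miss)
  B: rows 7-8 cols 7-9 -> outside (row miss)
  C: rows 2-9 cols 6-10 z=3 -> covers; best now C (z=3)
  D: rows 2-11 cols 8-9 z=1 -> covers; best now D (z=1)
Winner: D at z=1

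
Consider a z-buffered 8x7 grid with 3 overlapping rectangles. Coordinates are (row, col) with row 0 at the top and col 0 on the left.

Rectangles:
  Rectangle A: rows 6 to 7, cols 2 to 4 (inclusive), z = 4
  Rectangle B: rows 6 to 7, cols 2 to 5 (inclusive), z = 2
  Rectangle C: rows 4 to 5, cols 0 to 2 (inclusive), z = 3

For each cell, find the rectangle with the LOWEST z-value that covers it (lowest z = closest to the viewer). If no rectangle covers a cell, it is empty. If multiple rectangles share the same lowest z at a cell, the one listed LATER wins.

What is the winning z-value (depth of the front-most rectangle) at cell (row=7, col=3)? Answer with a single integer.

Check cell (7,3):
  A: rows 6-7 cols 2-4 z=4 -> covers; best now A (z=4)
  B: rows 6-7 cols 2-5 z=2 -> covers; best now B (z=2)
  C: rows 4-5 cols 0-2 -> outside (row miss)
Winner: B at z=2

Answer: 2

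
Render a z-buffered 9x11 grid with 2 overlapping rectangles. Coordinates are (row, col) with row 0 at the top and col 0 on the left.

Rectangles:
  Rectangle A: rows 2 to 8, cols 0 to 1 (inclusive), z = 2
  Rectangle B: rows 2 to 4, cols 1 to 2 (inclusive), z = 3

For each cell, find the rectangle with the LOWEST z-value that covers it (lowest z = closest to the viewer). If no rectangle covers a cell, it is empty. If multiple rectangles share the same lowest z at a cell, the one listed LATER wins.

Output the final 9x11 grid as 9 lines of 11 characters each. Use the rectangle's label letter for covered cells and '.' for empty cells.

...........
...........
AAB........
AAB........
AAB........
AA.........
AA.........
AA.........
AA.........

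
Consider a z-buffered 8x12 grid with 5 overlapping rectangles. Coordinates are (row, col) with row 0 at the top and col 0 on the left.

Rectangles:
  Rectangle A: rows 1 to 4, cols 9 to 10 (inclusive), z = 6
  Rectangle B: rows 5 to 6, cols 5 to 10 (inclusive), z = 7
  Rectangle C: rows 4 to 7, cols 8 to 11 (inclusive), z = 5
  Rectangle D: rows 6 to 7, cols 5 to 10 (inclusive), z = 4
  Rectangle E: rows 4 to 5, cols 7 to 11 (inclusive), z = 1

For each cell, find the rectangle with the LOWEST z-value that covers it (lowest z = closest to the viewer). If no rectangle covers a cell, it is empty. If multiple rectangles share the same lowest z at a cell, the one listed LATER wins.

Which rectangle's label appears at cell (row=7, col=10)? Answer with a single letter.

Check cell (7,10):
  A: rows 1-4 cols 9-10 -> outside (row miss)
  B: rows 5-6 cols 5-10 -> outside (row miss)
  C: rows 4-7 cols 8-11 z=5 -> covers; best now C (z=5)
  D: rows 6-7 cols 5-10 z=4 -> covers; best now D (z=4)
  E: rows 4-5 cols 7-11 -> outside (row miss)
Winner: D at z=4

Answer: D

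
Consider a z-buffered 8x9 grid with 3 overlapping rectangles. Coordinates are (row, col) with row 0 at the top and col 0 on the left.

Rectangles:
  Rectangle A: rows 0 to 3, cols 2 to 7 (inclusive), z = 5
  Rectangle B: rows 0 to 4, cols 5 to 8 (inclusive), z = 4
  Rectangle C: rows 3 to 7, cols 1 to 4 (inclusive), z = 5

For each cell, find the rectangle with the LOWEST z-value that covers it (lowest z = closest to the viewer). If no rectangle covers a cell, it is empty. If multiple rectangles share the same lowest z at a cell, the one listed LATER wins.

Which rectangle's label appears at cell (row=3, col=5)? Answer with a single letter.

Answer: B

Derivation:
Check cell (3,5):
  A: rows 0-3 cols 2-7 z=5 -> covers; best now A (z=5)
  B: rows 0-4 cols 5-8 z=4 -> covers; best now B (z=4)
  C: rows 3-7 cols 1-4 -> outside (col miss)
Winner: B at z=4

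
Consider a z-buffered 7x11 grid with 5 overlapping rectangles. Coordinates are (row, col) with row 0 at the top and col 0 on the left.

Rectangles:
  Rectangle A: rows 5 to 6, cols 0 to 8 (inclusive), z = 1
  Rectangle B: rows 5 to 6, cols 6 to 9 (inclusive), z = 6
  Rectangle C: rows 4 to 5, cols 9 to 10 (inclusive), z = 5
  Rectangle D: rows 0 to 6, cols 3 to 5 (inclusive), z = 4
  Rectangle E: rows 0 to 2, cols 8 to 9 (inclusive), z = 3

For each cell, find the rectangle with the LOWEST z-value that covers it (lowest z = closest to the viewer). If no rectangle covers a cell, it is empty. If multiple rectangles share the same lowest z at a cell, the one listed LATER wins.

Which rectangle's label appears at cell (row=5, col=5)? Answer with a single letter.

Check cell (5,5):
  A: rows 5-6 cols 0-8 z=1 -> covers; best now A (z=1)
  B: rows 5-6 cols 6-9 -> outside (col miss)
  C: rows 4-5 cols 9-10 -> outside (col miss)
  D: rows 0-6 cols 3-5 z=4 -> covers; best now A (z=1)
  E: rows 0-2 cols 8-9 -> outside (row miss)
Winner: A at z=1

Answer: A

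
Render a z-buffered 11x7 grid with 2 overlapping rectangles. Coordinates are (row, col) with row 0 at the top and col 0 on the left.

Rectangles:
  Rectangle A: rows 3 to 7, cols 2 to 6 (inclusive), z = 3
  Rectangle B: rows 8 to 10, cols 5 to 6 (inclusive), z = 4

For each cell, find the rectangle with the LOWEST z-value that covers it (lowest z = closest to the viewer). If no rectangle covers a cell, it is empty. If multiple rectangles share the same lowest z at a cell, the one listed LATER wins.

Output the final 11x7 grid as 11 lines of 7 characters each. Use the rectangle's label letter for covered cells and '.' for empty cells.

.......
.......
.......
..AAAAA
..AAAAA
..AAAAA
..AAAAA
..AAAAA
.....BB
.....BB
.....BB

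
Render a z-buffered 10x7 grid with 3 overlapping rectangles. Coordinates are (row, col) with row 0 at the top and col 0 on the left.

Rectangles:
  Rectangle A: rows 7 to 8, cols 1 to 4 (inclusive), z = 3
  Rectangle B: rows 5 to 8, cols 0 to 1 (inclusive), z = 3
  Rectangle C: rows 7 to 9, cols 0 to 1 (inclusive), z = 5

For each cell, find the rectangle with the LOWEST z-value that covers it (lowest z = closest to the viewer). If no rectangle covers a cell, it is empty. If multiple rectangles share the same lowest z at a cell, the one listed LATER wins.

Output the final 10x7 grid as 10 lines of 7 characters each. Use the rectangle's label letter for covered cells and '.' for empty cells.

.......
.......
.......
.......
.......
BB.....
BB.....
BBAAA..
BBAAA..
CC.....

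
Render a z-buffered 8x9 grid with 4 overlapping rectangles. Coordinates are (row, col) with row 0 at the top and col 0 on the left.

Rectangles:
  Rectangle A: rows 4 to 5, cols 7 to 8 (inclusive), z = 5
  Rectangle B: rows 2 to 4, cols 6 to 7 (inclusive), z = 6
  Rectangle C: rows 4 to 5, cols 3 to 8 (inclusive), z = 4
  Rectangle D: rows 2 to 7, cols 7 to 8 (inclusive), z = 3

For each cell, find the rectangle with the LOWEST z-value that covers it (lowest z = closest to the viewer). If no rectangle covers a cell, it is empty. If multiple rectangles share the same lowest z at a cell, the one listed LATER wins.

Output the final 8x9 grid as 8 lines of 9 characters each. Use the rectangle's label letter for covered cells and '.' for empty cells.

.........
.........
......BDD
......BDD
...CCCCDD
...CCCCDD
.......DD
.......DD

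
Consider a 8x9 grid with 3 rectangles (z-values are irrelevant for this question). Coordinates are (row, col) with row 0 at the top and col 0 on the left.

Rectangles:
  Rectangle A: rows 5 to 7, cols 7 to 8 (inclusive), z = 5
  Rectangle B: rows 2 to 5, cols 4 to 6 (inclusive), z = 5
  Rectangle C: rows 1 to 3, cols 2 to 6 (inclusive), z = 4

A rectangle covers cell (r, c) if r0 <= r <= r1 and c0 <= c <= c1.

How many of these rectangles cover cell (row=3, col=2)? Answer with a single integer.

Check cell (3,2):
  A: rows 5-7 cols 7-8 -> outside (row miss)
  B: rows 2-5 cols 4-6 -> outside (col miss)
  C: rows 1-3 cols 2-6 -> covers
Count covering = 1

Answer: 1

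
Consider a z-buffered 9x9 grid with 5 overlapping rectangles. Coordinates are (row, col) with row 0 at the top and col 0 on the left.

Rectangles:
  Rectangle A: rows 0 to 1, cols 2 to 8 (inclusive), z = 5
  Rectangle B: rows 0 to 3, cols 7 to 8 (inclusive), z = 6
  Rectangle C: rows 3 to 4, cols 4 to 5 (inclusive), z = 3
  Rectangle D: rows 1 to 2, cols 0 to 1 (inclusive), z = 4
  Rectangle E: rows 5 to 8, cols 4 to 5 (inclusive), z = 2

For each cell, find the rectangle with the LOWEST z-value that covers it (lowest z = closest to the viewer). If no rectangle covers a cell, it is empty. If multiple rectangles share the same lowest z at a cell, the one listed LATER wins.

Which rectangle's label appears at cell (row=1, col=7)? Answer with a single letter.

Check cell (1,7):
  A: rows 0-1 cols 2-8 z=5 -> covers; best now A (z=5)
  B: rows 0-3 cols 7-8 z=6 -> covers; best now A (z=5)
  C: rows 3-4 cols 4-5 -> outside (row miss)
  D: rows 1-2 cols 0-1 -> outside (col miss)
  E: rows 5-8 cols 4-5 -> outside (row miss)
Winner: A at z=5

Answer: A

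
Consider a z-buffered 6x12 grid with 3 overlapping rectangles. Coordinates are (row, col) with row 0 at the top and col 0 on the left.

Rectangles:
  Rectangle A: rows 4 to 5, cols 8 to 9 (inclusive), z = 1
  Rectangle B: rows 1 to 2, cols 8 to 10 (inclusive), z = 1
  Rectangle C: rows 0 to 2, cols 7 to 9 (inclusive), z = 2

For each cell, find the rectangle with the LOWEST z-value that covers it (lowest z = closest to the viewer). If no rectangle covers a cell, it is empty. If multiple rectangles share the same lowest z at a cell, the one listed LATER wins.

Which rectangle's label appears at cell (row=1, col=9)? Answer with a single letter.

Answer: B

Derivation:
Check cell (1,9):
  A: rows 4-5 cols 8-9 -> outside (row miss)
  B: rows 1-2 cols 8-10 z=1 -> covers; best now B (z=1)
  C: rows 0-2 cols 7-9 z=2 -> covers; best now B (z=1)
Winner: B at z=1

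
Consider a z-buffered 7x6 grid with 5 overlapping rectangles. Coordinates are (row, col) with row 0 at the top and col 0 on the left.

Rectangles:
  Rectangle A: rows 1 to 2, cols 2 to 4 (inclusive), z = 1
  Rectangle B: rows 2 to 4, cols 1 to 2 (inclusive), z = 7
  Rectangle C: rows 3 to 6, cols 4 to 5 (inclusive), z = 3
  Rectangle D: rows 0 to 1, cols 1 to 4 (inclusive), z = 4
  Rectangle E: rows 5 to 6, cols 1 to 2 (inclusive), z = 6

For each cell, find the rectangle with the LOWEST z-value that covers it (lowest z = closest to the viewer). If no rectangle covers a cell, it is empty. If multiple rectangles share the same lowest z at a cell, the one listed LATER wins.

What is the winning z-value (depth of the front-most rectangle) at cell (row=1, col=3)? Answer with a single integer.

Answer: 1

Derivation:
Check cell (1,3):
  A: rows 1-2 cols 2-4 z=1 -> covers; best now A (z=1)
  B: rows 2-4 cols 1-2 -> outside (row miss)
  C: rows 3-6 cols 4-5 -> outside (row miss)
  D: rows 0-1 cols 1-4 z=4 -> covers; best now A (z=1)
  E: rows 5-6 cols 1-2 -> outside (row miss)
Winner: A at z=1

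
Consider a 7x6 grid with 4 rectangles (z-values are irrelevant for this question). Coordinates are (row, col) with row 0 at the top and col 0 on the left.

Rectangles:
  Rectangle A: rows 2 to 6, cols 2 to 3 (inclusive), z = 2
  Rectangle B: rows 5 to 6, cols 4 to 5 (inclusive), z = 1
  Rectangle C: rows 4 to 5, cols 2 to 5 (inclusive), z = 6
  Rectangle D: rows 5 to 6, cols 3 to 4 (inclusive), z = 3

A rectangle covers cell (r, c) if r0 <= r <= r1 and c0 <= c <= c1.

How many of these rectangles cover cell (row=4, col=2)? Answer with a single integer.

Answer: 2

Derivation:
Check cell (4,2):
  A: rows 2-6 cols 2-3 -> covers
  B: rows 5-6 cols 4-5 -> outside (row miss)
  C: rows 4-5 cols 2-5 -> covers
  D: rows 5-6 cols 3-4 -> outside (row miss)
Count covering = 2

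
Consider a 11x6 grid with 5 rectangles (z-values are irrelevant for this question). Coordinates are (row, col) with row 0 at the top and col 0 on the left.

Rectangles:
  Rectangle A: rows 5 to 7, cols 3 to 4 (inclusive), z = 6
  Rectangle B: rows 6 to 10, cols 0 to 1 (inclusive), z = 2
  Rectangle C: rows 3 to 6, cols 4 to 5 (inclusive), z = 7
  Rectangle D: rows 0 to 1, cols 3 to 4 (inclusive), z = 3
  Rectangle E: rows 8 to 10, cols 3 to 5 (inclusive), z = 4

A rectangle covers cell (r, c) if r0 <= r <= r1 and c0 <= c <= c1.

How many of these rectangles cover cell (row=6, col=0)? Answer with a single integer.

Answer: 1

Derivation:
Check cell (6,0):
  A: rows 5-7 cols 3-4 -> outside (col miss)
  B: rows 6-10 cols 0-1 -> covers
  C: rows 3-6 cols 4-5 -> outside (col miss)
  D: rows 0-1 cols 3-4 -> outside (row miss)
  E: rows 8-10 cols 3-5 -> outside (row miss)
Count covering = 1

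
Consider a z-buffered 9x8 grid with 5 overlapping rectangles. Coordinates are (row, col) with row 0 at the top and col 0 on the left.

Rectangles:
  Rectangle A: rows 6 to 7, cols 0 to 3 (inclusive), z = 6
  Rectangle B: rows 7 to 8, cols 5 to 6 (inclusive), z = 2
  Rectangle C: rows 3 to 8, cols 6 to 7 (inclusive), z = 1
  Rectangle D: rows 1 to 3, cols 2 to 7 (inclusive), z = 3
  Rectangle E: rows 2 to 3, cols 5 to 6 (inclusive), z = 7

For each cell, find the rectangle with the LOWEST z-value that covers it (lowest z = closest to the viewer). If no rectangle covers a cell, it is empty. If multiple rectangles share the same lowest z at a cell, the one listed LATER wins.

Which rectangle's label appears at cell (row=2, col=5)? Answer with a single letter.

Answer: D

Derivation:
Check cell (2,5):
  A: rows 6-7 cols 0-3 -> outside (row miss)
  B: rows 7-8 cols 5-6 -> outside (row miss)
  C: rows 3-8 cols 6-7 -> outside (row miss)
  D: rows 1-3 cols 2-7 z=3 -> covers; best now D (z=3)
  E: rows 2-3 cols 5-6 z=7 -> covers; best now D (z=3)
Winner: D at z=3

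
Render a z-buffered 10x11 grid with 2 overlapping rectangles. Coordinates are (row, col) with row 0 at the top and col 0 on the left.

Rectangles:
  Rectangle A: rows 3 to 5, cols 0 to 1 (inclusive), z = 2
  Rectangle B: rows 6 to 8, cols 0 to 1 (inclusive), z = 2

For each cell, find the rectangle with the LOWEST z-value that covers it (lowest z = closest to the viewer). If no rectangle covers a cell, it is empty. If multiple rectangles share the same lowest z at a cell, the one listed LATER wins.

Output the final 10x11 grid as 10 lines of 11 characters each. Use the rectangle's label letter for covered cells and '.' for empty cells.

...........
...........
...........
AA.........
AA.........
AA.........
BB.........
BB.........
BB.........
...........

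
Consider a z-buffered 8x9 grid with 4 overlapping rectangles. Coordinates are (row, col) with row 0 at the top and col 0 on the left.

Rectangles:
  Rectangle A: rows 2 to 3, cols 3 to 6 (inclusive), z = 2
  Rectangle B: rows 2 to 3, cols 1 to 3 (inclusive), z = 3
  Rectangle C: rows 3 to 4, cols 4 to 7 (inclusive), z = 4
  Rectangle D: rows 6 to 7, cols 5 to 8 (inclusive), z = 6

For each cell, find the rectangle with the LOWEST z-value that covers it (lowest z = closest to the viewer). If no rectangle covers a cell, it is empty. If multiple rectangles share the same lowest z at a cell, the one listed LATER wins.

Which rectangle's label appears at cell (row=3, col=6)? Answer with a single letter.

Check cell (3,6):
  A: rows 2-3 cols 3-6 z=2 -> covers; best now A (z=2)
  B: rows 2-3 cols 1-3 -> outside (col miss)
  C: rows 3-4 cols 4-7 z=4 -> covers; best now A (z=2)
  D: rows 6-7 cols 5-8 -> outside (row miss)
Winner: A at z=2

Answer: A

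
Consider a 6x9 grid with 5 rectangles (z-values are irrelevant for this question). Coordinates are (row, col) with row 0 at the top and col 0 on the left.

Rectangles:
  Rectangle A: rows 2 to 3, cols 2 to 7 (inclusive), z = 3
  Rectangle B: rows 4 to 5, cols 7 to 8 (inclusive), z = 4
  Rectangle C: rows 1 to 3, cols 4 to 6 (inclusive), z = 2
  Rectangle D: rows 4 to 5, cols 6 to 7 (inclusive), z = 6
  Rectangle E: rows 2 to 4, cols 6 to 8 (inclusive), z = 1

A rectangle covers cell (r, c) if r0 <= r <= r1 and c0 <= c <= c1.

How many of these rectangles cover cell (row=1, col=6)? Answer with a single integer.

Check cell (1,6):
  A: rows 2-3 cols 2-7 -> outside (row miss)
  B: rows 4-5 cols 7-8 -> outside (row miss)
  C: rows 1-3 cols 4-6 -> covers
  D: rows 4-5 cols 6-7 -> outside (row miss)
  E: rows 2-4 cols 6-8 -> outside (row miss)
Count covering = 1

Answer: 1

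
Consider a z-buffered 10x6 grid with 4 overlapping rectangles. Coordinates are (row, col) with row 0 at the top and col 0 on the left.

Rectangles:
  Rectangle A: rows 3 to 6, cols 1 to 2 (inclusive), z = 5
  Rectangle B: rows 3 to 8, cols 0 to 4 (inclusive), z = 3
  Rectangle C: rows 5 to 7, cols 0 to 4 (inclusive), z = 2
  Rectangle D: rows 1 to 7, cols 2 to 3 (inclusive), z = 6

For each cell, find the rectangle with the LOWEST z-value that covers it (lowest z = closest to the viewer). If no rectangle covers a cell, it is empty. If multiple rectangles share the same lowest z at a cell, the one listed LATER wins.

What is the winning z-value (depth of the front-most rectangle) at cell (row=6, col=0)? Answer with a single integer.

Answer: 2

Derivation:
Check cell (6,0):
  A: rows 3-6 cols 1-2 -> outside (col miss)
  B: rows 3-8 cols 0-4 z=3 -> covers; best now B (z=3)
  C: rows 5-7 cols 0-4 z=2 -> covers; best now C (z=2)
  D: rows 1-7 cols 2-3 -> outside (col miss)
Winner: C at z=2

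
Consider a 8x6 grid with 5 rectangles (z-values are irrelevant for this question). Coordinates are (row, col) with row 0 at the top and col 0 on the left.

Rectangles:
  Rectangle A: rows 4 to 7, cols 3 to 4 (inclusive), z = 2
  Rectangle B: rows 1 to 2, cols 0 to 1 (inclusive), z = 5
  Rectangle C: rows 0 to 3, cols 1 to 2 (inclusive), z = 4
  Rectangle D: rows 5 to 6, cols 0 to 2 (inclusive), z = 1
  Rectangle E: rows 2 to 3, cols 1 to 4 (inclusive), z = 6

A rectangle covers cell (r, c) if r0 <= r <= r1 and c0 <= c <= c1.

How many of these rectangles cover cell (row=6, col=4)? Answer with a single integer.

Check cell (6,4):
  A: rows 4-7 cols 3-4 -> covers
  B: rows 1-2 cols 0-1 -> outside (row miss)
  C: rows 0-3 cols 1-2 -> outside (row miss)
  D: rows 5-6 cols 0-2 -> outside (col miss)
  E: rows 2-3 cols 1-4 -> outside (row miss)
Count covering = 1

Answer: 1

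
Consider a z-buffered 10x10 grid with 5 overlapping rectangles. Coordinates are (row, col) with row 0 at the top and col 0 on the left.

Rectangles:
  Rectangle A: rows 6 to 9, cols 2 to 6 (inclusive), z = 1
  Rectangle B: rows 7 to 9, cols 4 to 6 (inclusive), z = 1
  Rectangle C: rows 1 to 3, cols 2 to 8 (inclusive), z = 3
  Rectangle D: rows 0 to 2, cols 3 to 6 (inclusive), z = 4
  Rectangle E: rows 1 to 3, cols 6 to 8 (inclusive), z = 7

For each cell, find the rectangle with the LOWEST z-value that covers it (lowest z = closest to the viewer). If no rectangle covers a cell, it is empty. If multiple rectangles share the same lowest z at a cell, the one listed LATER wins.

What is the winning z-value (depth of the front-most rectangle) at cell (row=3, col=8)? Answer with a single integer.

Check cell (3,8):
  A: rows 6-9 cols 2-6 -> outside (row miss)
  B: rows 7-9 cols 4-6 -> outside (row miss)
  C: rows 1-3 cols 2-8 z=3 -> covers; best now C (z=3)
  D: rows 0-2 cols 3-6 -> outside (row miss)
  E: rows 1-3 cols 6-8 z=7 -> covers; best now C (z=3)
Winner: C at z=3

Answer: 3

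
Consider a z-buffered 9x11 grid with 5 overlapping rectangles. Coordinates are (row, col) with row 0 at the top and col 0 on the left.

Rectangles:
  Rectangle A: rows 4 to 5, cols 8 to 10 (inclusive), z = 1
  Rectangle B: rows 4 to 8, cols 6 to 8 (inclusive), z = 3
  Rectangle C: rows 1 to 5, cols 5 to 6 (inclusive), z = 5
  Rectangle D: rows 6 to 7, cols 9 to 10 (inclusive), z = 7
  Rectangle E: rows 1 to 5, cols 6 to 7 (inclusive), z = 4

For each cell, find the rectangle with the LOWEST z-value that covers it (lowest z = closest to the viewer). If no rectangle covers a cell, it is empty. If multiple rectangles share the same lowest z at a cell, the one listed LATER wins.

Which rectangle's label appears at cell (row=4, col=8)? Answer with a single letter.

Answer: A

Derivation:
Check cell (4,8):
  A: rows 4-5 cols 8-10 z=1 -> covers; best now A (z=1)
  B: rows 4-8 cols 6-8 z=3 -> covers; best now A (z=1)
  C: rows 1-5 cols 5-6 -> outside (col miss)
  D: rows 6-7 cols 9-10 -> outside (row miss)
  E: rows 1-5 cols 6-7 -> outside (col miss)
Winner: A at z=1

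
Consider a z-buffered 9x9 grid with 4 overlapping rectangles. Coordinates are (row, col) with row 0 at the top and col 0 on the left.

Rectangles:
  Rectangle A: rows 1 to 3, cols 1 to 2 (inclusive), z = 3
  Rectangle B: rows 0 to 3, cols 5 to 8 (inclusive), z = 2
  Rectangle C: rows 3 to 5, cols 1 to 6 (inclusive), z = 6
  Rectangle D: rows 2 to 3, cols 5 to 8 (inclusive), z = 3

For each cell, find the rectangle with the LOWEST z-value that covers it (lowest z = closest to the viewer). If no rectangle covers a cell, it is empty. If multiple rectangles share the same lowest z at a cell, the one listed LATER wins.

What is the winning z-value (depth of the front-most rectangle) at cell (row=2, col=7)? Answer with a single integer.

Answer: 2

Derivation:
Check cell (2,7):
  A: rows 1-3 cols 1-2 -> outside (col miss)
  B: rows 0-3 cols 5-8 z=2 -> covers; best now B (z=2)
  C: rows 3-5 cols 1-6 -> outside (row miss)
  D: rows 2-3 cols 5-8 z=3 -> covers; best now B (z=2)
Winner: B at z=2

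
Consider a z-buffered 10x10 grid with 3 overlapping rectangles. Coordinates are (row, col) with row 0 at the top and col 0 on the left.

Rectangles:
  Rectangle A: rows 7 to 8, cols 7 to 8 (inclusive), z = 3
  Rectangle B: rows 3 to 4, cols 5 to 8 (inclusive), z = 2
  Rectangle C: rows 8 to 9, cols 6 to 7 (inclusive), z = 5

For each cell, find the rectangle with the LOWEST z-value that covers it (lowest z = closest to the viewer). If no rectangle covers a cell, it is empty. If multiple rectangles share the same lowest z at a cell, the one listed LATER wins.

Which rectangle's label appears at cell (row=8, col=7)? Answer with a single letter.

Answer: A

Derivation:
Check cell (8,7):
  A: rows 7-8 cols 7-8 z=3 -> covers; best now A (z=3)
  B: rows 3-4 cols 5-8 -> outside (row miss)
  C: rows 8-9 cols 6-7 z=5 -> covers; best now A (z=3)
Winner: A at z=3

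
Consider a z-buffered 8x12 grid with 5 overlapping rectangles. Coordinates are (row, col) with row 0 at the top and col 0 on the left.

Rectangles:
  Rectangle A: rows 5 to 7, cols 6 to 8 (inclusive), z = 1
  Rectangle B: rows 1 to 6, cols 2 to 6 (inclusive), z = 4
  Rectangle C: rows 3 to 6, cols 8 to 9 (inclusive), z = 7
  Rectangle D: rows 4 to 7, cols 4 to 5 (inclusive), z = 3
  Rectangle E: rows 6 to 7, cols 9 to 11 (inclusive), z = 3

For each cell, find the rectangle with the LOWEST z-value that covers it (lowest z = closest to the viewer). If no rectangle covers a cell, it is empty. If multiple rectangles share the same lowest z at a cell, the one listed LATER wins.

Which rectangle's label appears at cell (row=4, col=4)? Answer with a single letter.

Check cell (4,4):
  A: rows 5-7 cols 6-8 -> outside (row miss)
  B: rows 1-6 cols 2-6 z=4 -> covers; best now B (z=4)
  C: rows 3-6 cols 8-9 -> outside (col miss)
  D: rows 4-7 cols 4-5 z=3 -> covers; best now D (z=3)
  E: rows 6-7 cols 9-11 -> outside (row miss)
Winner: D at z=3

Answer: D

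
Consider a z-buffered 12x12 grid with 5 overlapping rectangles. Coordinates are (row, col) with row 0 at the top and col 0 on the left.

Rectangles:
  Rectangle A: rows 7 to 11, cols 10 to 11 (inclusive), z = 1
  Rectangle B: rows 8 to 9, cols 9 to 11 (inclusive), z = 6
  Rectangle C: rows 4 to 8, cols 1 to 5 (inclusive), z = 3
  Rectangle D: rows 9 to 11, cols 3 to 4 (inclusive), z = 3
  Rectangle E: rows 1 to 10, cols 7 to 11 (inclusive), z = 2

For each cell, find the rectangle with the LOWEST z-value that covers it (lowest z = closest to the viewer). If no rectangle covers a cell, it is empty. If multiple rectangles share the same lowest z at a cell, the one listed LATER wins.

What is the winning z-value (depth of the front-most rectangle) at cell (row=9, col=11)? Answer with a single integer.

Answer: 1

Derivation:
Check cell (9,11):
  A: rows 7-11 cols 10-11 z=1 -> covers; best now A (z=1)
  B: rows 8-9 cols 9-11 z=6 -> covers; best now A (z=1)
  C: rows 4-8 cols 1-5 -> outside (row miss)
  D: rows 9-11 cols 3-4 -> outside (col miss)
  E: rows 1-10 cols 7-11 z=2 -> covers; best now A (z=1)
Winner: A at z=1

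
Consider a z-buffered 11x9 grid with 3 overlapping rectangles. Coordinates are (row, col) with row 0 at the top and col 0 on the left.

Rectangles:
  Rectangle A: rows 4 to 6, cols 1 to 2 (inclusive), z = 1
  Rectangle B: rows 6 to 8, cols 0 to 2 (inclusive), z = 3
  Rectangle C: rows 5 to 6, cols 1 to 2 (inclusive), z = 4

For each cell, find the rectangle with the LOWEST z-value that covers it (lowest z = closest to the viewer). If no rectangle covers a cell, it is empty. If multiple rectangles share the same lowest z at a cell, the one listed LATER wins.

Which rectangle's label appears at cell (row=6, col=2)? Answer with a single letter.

Answer: A

Derivation:
Check cell (6,2):
  A: rows 4-6 cols 1-2 z=1 -> covers; best now A (z=1)
  B: rows 6-8 cols 0-2 z=3 -> covers; best now A (z=1)
  C: rows 5-6 cols 1-2 z=4 -> covers; best now A (z=1)
Winner: A at z=1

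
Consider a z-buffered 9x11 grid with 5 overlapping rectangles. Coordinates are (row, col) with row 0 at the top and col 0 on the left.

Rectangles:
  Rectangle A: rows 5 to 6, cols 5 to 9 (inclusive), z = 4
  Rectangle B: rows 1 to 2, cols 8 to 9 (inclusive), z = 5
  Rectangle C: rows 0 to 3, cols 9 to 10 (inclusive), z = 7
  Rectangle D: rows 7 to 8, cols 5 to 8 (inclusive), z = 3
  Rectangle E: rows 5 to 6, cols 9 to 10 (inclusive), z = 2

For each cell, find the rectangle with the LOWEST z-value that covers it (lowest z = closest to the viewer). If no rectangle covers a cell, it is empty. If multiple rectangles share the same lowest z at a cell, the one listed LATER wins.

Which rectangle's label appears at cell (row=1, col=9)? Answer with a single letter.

Answer: B

Derivation:
Check cell (1,9):
  A: rows 5-6 cols 5-9 -> outside (row miss)
  B: rows 1-2 cols 8-9 z=5 -> covers; best now B (z=5)
  C: rows 0-3 cols 9-10 z=7 -> covers; best now B (z=5)
  D: rows 7-8 cols 5-8 -> outside (row miss)
  E: rows 5-6 cols 9-10 -> outside (row miss)
Winner: B at z=5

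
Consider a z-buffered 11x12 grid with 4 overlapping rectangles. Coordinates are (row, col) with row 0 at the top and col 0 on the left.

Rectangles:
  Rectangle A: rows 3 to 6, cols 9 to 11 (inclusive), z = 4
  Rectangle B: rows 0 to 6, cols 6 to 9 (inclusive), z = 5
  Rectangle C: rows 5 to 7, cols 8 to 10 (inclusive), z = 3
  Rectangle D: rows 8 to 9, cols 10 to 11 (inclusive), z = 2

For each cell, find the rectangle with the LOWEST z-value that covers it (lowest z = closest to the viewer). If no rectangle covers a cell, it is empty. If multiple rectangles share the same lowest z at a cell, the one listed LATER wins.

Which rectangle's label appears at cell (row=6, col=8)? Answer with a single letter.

Check cell (6,8):
  A: rows 3-6 cols 9-11 -> outside (col miss)
  B: rows 0-6 cols 6-9 z=5 -> covers; best now B (z=5)
  C: rows 5-7 cols 8-10 z=3 -> covers; best now C (z=3)
  D: rows 8-9 cols 10-11 -> outside (row miss)
Winner: C at z=3

Answer: C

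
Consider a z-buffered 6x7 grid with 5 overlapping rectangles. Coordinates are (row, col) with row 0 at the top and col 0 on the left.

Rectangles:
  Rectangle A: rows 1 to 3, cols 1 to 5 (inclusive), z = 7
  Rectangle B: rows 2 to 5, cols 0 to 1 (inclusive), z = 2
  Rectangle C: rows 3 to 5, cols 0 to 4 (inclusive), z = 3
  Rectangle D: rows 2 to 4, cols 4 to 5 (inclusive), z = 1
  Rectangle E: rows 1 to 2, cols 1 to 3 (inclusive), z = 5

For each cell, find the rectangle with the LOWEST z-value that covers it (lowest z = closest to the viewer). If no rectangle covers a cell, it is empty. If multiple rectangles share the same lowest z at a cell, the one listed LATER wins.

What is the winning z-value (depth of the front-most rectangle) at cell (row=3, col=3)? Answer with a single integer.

Answer: 3

Derivation:
Check cell (3,3):
  A: rows 1-3 cols 1-5 z=7 -> covers; best now A (z=7)
  B: rows 2-5 cols 0-1 -> outside (col miss)
  C: rows 3-5 cols 0-4 z=3 -> covers; best now C (z=3)
  D: rows 2-4 cols 4-5 -> outside (col miss)
  E: rows 1-2 cols 1-3 -> outside (row miss)
Winner: C at z=3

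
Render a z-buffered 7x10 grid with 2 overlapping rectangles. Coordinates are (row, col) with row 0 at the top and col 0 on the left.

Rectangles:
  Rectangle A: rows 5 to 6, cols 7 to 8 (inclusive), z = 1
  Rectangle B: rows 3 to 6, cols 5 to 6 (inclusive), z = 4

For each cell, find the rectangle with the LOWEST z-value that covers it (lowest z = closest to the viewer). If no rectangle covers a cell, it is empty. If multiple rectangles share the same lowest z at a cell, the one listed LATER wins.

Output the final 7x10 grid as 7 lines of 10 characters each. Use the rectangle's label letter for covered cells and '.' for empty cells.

..........
..........
..........
.....BB...
.....BB...
.....BBAA.
.....BBAA.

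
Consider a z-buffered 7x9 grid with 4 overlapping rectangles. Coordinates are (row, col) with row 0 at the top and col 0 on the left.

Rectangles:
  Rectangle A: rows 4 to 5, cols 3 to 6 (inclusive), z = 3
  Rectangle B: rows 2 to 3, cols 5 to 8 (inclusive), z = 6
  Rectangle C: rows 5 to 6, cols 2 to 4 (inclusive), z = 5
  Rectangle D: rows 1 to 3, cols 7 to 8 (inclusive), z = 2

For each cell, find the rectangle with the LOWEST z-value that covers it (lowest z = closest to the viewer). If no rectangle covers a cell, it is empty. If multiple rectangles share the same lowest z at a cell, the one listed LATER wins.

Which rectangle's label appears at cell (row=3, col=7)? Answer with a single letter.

Check cell (3,7):
  A: rows 4-5 cols 3-6 -> outside (row miss)
  B: rows 2-3 cols 5-8 z=6 -> covers; best now B (z=6)
  C: rows 5-6 cols 2-4 -> outside (row miss)
  D: rows 1-3 cols 7-8 z=2 -> covers; best now D (z=2)
Winner: D at z=2

Answer: D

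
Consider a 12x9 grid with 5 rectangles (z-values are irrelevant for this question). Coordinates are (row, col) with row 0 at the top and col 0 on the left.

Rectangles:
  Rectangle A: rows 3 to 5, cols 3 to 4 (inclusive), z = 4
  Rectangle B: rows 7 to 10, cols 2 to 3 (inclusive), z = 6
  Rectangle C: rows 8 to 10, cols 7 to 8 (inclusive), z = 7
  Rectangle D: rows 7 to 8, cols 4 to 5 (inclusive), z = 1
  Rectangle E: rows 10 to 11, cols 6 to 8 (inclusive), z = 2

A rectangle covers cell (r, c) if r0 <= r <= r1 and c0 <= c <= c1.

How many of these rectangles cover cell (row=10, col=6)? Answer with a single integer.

Check cell (10,6):
  A: rows 3-5 cols 3-4 -> outside (row miss)
  B: rows 7-10 cols 2-3 -> outside (col miss)
  C: rows 8-10 cols 7-8 -> outside (col miss)
  D: rows 7-8 cols 4-5 -> outside (row miss)
  E: rows 10-11 cols 6-8 -> covers
Count covering = 1

Answer: 1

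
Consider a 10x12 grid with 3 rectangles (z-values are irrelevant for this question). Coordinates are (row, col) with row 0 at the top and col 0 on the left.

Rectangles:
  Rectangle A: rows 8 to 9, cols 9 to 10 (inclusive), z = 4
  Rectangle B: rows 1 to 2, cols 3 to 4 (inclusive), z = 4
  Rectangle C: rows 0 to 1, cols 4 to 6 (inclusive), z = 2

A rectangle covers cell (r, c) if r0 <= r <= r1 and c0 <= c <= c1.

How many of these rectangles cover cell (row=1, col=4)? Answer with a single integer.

Check cell (1,4):
  A: rows 8-9 cols 9-10 -> outside (row miss)
  B: rows 1-2 cols 3-4 -> covers
  C: rows 0-1 cols 4-6 -> covers
Count covering = 2

Answer: 2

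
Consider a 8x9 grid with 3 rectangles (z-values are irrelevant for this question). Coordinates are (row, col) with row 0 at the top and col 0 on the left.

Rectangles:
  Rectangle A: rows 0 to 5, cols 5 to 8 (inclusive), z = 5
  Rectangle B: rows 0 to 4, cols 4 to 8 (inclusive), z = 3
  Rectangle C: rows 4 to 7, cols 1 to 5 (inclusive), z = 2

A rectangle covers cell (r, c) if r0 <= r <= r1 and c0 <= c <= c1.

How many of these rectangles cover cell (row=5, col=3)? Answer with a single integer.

Answer: 1

Derivation:
Check cell (5,3):
  A: rows 0-5 cols 5-8 -> outside (col miss)
  B: rows 0-4 cols 4-8 -> outside (row miss)
  C: rows 4-7 cols 1-5 -> covers
Count covering = 1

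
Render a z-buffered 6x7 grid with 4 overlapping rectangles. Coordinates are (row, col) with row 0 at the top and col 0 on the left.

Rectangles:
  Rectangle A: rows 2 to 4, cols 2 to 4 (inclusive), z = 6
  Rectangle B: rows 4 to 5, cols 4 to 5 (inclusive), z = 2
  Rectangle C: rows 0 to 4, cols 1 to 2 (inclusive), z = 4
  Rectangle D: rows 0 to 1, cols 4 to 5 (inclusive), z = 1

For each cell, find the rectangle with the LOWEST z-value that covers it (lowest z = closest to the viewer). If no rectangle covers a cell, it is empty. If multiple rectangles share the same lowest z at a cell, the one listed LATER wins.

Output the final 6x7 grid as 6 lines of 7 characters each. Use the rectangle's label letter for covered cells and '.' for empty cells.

.CC.DD.
.CC.DD.
.CCAA..
.CCAA..
.CCABB.
....BB.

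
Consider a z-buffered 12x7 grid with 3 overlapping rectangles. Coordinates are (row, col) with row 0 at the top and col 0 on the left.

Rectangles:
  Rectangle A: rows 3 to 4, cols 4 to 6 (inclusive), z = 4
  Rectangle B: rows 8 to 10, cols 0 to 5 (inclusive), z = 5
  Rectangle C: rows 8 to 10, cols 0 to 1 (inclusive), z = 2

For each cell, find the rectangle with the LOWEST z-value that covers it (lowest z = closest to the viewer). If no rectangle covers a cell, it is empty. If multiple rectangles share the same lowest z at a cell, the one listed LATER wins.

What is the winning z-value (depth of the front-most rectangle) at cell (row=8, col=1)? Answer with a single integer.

Check cell (8,1):
  A: rows 3-4 cols 4-6 -> outside (row miss)
  B: rows 8-10 cols 0-5 z=5 -> covers; best now B (z=5)
  C: rows 8-10 cols 0-1 z=2 -> covers; best now C (z=2)
Winner: C at z=2

Answer: 2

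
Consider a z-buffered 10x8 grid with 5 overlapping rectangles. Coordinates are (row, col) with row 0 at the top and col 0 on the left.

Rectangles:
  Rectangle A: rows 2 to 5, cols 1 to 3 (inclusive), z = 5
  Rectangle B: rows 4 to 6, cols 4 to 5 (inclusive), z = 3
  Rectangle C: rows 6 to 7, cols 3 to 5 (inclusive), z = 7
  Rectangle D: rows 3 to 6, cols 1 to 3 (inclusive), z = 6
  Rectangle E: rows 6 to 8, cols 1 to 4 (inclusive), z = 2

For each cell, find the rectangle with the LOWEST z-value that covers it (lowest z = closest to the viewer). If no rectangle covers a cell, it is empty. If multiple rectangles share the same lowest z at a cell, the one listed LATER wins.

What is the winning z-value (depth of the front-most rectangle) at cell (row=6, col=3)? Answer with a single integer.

Check cell (6,3):
  A: rows 2-5 cols 1-3 -> outside (row miss)
  B: rows 4-6 cols 4-5 -> outside (col miss)
  C: rows 6-7 cols 3-5 z=7 -> covers; best now C (z=7)
  D: rows 3-6 cols 1-3 z=6 -> covers; best now D (z=6)
  E: rows 6-8 cols 1-4 z=2 -> covers; best now E (z=2)
Winner: E at z=2

Answer: 2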